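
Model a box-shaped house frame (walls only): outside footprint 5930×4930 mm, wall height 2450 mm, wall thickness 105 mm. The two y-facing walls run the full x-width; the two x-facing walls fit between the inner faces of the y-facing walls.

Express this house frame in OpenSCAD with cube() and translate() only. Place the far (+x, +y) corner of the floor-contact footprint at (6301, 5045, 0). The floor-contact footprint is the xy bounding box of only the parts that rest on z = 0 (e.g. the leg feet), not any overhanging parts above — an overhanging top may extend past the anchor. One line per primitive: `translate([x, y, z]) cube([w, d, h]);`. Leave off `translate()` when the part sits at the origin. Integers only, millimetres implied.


translate([371, 115, 0]) cube([5930, 105, 2450]);
translate([371, 4940, 0]) cube([5930, 105, 2450]);
translate([371, 220, 0]) cube([105, 4720, 2450]);
translate([6196, 220, 0]) cube([105, 4720, 2450]);


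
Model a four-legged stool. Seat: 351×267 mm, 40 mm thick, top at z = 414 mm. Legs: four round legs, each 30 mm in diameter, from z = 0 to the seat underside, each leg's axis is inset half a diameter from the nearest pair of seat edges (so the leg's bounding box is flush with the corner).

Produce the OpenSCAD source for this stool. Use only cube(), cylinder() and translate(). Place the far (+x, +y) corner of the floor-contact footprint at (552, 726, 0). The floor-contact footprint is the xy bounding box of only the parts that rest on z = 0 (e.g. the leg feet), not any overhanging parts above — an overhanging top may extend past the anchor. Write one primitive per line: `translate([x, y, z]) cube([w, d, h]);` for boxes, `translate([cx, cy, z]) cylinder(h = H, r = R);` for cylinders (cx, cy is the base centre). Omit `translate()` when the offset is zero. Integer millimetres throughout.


translate([201, 459, 374]) cube([351, 267, 40]);
translate([216, 474, 0]) cylinder(h = 374, r = 15);
translate([537, 474, 0]) cylinder(h = 374, r = 15);
translate([216, 711, 0]) cylinder(h = 374, r = 15);
translate([537, 711, 0]) cylinder(h = 374, r = 15);


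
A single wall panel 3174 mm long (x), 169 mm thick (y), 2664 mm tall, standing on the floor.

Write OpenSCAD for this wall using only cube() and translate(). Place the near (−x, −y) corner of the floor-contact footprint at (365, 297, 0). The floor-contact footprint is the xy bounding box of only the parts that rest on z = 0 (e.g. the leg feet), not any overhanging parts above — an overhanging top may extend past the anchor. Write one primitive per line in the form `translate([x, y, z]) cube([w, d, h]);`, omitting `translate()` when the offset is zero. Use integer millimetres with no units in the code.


translate([365, 297, 0]) cube([3174, 169, 2664]);


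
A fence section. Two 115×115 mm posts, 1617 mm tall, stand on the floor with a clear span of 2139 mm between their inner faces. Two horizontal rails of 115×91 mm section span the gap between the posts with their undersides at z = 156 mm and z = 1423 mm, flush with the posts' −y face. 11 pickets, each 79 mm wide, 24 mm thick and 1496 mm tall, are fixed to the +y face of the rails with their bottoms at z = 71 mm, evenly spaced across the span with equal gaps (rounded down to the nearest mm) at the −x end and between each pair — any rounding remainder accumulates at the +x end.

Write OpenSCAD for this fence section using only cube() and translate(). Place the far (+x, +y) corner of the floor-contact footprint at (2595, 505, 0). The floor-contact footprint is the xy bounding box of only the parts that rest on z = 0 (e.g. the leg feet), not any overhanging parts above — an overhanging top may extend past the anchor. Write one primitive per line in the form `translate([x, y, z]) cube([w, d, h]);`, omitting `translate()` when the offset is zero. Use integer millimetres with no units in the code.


translate([226, 390, 0]) cube([115, 115, 1617]);
translate([2480, 390, 0]) cube([115, 115, 1617]);
translate([341, 390, 156]) cube([2139, 115, 91]);
translate([341, 390, 1423]) cube([2139, 115, 91]);
translate([446, 505, 71]) cube([79, 24, 1496]);
translate([630, 505, 71]) cube([79, 24, 1496]);
translate([814, 505, 71]) cube([79, 24, 1496]);
translate([998, 505, 71]) cube([79, 24, 1496]);
translate([1182, 505, 71]) cube([79, 24, 1496]);
translate([1366, 505, 71]) cube([79, 24, 1496]);
translate([1550, 505, 71]) cube([79, 24, 1496]);
translate([1734, 505, 71]) cube([79, 24, 1496]);
translate([1918, 505, 71]) cube([79, 24, 1496]);
translate([2102, 505, 71]) cube([79, 24, 1496]);
translate([2286, 505, 71]) cube([79, 24, 1496]);


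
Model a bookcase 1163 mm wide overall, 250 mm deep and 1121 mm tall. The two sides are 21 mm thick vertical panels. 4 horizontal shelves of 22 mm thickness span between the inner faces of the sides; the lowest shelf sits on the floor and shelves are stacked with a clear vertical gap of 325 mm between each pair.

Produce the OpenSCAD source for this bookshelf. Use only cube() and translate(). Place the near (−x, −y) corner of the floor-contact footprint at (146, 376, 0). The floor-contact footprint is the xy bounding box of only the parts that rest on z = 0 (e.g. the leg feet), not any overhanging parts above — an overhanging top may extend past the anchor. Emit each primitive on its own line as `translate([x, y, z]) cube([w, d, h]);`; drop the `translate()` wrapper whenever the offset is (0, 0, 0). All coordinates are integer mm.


translate([146, 376, 0]) cube([21, 250, 1121]);
translate([1288, 376, 0]) cube([21, 250, 1121]);
translate([167, 376, 0]) cube([1121, 250, 22]);
translate([167, 376, 347]) cube([1121, 250, 22]);
translate([167, 376, 694]) cube([1121, 250, 22]);
translate([167, 376, 1041]) cube([1121, 250, 22]);


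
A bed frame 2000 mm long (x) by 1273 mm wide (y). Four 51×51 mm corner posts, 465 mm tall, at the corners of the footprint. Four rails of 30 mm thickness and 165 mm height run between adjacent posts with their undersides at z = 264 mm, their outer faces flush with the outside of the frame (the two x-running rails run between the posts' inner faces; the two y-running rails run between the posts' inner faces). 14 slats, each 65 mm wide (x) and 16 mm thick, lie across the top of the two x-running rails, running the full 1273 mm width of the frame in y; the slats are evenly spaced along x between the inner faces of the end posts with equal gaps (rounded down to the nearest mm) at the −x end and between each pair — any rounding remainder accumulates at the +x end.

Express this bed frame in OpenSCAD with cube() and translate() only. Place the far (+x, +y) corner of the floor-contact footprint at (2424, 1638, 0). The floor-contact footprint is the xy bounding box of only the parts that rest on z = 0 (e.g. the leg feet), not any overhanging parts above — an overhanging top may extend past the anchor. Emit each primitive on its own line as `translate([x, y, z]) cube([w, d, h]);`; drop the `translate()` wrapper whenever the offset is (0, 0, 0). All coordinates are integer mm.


translate([424, 365, 0]) cube([51, 51, 465]);
translate([424, 1587, 0]) cube([51, 51, 465]);
translate([2373, 365, 0]) cube([51, 51, 465]);
translate([2373, 1587, 0]) cube([51, 51, 465]);
translate([475, 365, 264]) cube([1898, 30, 165]);
translate([475, 1608, 264]) cube([1898, 30, 165]);
translate([424, 416, 264]) cube([30, 1171, 165]);
translate([2394, 416, 264]) cube([30, 1171, 165]);
translate([540, 365, 429]) cube([65, 1273, 16]);
translate([670, 365, 429]) cube([65, 1273, 16]);
translate([800, 365, 429]) cube([65, 1273, 16]);
translate([930, 365, 429]) cube([65, 1273, 16]);
translate([1060, 365, 429]) cube([65, 1273, 16]);
translate([1190, 365, 429]) cube([65, 1273, 16]);
translate([1320, 365, 429]) cube([65, 1273, 16]);
translate([1450, 365, 429]) cube([65, 1273, 16]);
translate([1580, 365, 429]) cube([65, 1273, 16]);
translate([1710, 365, 429]) cube([65, 1273, 16]);
translate([1840, 365, 429]) cube([65, 1273, 16]);
translate([1970, 365, 429]) cube([65, 1273, 16]);
translate([2100, 365, 429]) cube([65, 1273, 16]);
translate([2230, 365, 429]) cube([65, 1273, 16]);


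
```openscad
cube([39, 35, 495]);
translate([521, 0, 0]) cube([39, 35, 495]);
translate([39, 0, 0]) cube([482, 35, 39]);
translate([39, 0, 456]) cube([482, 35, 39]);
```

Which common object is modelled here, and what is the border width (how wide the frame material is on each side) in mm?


A picture frame. The border width is 39 mm.

Four thin pieces enclosing a rectangular opening — a picture frame. The two full-height stiles are 495 mm tall; the top rail sits at z = 456 and is 39 mm tall, so the border above the opening is 495 − 456 = 39 mm, matching the stile x-width.


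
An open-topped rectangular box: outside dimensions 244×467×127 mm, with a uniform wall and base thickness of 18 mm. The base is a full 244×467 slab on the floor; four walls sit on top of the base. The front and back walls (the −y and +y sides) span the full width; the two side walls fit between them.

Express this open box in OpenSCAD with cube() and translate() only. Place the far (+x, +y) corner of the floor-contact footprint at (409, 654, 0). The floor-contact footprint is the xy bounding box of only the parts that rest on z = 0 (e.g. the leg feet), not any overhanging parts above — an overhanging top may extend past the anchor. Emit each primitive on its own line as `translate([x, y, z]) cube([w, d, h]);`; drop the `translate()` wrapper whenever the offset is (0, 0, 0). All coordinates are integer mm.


translate([165, 187, 0]) cube([244, 467, 18]);
translate([165, 187, 18]) cube([244, 18, 109]);
translate([165, 636, 18]) cube([244, 18, 109]);
translate([165, 205, 18]) cube([18, 431, 109]);
translate([391, 205, 18]) cube([18, 431, 109]);


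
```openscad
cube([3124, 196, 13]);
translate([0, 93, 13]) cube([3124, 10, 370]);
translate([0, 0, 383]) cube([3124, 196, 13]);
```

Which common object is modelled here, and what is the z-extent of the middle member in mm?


An I-beam. The web height is 370 mm.

Two wide flanges with a thin centred web — an I-beam. Overall 396 mm minus two 13 mm flanges gives a web of 396 − 2·13 = 370 mm.


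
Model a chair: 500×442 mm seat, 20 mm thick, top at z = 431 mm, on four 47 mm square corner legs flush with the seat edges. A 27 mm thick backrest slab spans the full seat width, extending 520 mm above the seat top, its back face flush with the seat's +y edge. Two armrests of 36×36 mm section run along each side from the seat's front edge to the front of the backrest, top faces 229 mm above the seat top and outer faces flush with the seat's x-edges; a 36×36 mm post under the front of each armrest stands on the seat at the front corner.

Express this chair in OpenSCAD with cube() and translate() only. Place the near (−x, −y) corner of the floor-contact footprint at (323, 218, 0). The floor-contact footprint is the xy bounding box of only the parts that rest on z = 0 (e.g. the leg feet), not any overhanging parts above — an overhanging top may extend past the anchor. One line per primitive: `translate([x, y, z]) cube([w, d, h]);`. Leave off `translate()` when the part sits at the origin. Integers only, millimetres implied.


translate([323, 218, 411]) cube([500, 442, 20]);
translate([323, 218, 0]) cube([47, 47, 411]);
translate([776, 218, 0]) cube([47, 47, 411]);
translate([323, 613, 0]) cube([47, 47, 411]);
translate([776, 613, 0]) cube([47, 47, 411]);
translate([323, 633, 431]) cube([500, 27, 520]);
translate([323, 218, 624]) cube([36, 415, 36]);
translate([787, 218, 624]) cube([36, 415, 36]);
translate([323, 218, 431]) cube([36, 36, 193]);
translate([787, 218, 431]) cube([36, 36, 193]);


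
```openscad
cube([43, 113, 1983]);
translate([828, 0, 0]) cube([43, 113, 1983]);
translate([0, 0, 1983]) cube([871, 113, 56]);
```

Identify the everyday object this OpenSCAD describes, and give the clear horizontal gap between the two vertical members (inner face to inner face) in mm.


A door frame. The clear opening width is 785 mm.

Two 1983 mm tall posts with a header on top — a door frame. The left jamb is 43 mm wide at x = 0; the right jamb starts at x = 828. The clear opening is 828 − 43 = 785 mm.


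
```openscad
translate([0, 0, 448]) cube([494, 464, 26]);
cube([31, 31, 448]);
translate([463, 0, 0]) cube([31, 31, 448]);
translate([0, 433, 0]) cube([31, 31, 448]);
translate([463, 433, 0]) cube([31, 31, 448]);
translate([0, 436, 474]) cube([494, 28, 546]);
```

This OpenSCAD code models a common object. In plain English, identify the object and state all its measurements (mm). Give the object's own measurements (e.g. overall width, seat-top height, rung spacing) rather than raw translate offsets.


A chair. The seat is a 494×464×26 mm slab with its top at z = 474 mm, on four 31×31 mm corner legs (flush with the seat edges, standing on z = 0). A flat backrest 28 mm thick, 546 mm tall, spans the full seat width and rises from the seat top along its +y edge, rear face flush with the rear of the seat.


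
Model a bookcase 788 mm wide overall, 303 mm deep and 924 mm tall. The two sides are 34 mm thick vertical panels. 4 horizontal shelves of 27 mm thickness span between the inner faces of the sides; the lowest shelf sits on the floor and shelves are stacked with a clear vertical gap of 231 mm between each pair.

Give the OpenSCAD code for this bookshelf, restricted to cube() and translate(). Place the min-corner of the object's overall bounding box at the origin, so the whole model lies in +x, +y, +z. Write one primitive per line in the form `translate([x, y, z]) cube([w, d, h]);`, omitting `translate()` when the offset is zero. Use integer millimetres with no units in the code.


cube([34, 303, 924]);
translate([754, 0, 0]) cube([34, 303, 924]);
translate([34, 0, 0]) cube([720, 303, 27]);
translate([34, 0, 258]) cube([720, 303, 27]);
translate([34, 0, 516]) cube([720, 303, 27]);
translate([34, 0, 774]) cube([720, 303, 27]);


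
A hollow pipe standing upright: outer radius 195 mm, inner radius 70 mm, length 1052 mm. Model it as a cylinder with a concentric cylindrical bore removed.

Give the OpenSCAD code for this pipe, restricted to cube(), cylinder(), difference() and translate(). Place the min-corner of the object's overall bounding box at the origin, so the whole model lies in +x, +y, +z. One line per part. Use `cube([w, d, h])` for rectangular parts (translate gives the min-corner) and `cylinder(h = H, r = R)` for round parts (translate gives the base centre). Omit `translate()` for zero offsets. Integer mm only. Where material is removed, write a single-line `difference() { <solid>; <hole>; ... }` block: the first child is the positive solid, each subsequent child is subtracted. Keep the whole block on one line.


difference() { translate([195, 195, 0]) cylinder(h = 1052, r = 195); translate([195, 195, 0]) cylinder(h = 1052, r = 70); }


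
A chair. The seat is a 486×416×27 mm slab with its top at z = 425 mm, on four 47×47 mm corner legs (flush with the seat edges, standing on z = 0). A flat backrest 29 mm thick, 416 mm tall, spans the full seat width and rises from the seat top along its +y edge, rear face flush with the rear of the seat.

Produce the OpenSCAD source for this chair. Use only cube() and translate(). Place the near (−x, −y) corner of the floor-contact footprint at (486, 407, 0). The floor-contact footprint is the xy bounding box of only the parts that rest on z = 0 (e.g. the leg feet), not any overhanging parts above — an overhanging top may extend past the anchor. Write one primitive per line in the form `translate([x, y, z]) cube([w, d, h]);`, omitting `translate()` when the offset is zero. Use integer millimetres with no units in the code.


// leg_h = 425 - 27 = 398
translate([486, 407, 398]) cube([486, 416, 27]);
translate([486, 407, 0]) cube([47, 47, 398]);
translate([925, 407, 0]) cube([47, 47, 398]);
translate([486, 776, 0]) cube([47, 47, 398]);
translate([925, 776, 0]) cube([47, 47, 398]);
translate([486, 794, 425]) cube([486, 29, 416]);


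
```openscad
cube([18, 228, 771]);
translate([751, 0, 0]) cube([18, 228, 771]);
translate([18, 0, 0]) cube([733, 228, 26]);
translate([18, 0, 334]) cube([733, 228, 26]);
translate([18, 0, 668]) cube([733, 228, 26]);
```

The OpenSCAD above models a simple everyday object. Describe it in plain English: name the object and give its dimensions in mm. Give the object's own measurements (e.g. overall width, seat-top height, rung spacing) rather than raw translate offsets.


An open bookshelf. Two side panels, each 18 mm thick, 228 mm deep and 771 mm tall, stand 769 mm apart (outside-to-outside). Between them sit 3 shelves, each 26 mm thick and 228 mm deep, spanning the full gap between the sides. The bottom shelf rests on the floor (its underside at z = 0) and the clear gap between one shelf's top and the next shelf's underside is 308 mm.


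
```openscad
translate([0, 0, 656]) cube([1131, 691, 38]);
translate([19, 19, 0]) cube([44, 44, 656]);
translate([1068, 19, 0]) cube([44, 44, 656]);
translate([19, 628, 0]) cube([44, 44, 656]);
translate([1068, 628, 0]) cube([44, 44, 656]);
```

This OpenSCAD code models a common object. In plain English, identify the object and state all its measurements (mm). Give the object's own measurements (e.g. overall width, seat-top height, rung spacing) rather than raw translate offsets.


A table: top 1131 mm (x) × 691 mm (y), 38 mm thick, upper face at z = 694 mm, on four 44×44 mm square legs, each inset 19 mm from the nearest pair of top edges from z = 0 to the bottom of the top.


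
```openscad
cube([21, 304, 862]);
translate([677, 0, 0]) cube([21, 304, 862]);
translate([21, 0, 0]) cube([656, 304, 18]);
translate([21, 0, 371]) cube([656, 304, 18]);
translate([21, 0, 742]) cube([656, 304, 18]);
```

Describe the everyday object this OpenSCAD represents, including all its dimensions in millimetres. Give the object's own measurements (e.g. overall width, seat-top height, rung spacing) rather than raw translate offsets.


An open bookshelf. Two side panels, each 21 mm thick, 304 mm deep and 862 mm tall, stand 698 mm apart (outside-to-outside). Between them sit 3 shelves, each 18 mm thick and 304 mm deep, spanning the full gap between the sides. The bottom shelf rests on the floor (its underside at z = 0) and the clear gap between one shelf's top and the next shelf's underside is 353 mm.


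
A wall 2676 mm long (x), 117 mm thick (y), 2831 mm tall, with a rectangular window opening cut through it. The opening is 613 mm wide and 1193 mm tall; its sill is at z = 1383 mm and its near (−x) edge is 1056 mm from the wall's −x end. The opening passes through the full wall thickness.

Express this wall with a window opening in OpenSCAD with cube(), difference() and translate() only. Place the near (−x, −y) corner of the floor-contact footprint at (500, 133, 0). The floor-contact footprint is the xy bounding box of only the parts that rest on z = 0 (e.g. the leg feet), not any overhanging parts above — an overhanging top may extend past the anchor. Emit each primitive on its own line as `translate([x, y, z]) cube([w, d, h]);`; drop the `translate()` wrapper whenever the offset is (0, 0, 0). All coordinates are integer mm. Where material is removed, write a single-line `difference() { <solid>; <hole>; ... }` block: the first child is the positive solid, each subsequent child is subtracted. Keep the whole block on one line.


difference() { translate([500, 133, 0]) cube([2676, 117, 2831]); translate([1556, 133, 1383]) cube([613, 117, 1193]); }


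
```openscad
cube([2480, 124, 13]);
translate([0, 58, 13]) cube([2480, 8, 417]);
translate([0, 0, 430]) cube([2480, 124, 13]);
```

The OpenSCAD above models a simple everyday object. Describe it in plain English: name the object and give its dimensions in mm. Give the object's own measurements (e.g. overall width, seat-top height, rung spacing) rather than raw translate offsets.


An I-beam lying along x, 2480 mm long. Overall section height 443 mm. Two flanges 124 mm wide (y) and 13 mm thick, one on the floor and one at the top; a web 8 mm thick runs between them, centred on the flange width.


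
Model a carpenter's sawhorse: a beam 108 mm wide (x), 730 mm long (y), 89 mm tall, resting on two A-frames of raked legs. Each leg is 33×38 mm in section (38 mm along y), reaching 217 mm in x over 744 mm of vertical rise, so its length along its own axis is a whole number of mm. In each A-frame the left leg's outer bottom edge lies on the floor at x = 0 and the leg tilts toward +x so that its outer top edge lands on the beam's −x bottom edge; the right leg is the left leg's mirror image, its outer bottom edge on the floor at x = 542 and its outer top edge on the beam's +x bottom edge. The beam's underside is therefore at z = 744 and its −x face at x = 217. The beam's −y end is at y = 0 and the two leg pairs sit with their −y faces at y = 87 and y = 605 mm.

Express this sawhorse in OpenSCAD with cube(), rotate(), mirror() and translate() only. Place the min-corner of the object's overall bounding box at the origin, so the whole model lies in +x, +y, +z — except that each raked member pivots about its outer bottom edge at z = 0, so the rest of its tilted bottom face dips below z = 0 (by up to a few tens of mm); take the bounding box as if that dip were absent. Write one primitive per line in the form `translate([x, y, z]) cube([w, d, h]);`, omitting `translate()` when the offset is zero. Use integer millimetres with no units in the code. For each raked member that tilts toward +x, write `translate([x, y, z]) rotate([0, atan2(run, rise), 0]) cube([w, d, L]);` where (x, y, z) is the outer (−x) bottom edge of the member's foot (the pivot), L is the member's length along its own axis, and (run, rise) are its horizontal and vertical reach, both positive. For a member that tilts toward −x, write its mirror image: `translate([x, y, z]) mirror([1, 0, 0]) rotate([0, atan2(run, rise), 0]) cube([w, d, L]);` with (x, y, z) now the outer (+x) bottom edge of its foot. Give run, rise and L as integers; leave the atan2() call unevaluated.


translate([217, 0, 744]) cube([108, 730, 89]);
translate([0, 87, 0]) rotate([0, atan2(217, 744), 0]) cube([33, 38, 775]);
translate([542, 87, 0]) mirror([1, 0, 0]) rotate([0, atan2(217, 744), 0]) cube([33, 38, 775]);
translate([0, 605, 0]) rotate([0, atan2(217, 744), 0]) cube([33, 38, 775]);
translate([542, 605, 0]) mirror([1, 0, 0]) rotate([0, atan2(217, 744), 0]) cube([33, 38, 775]);


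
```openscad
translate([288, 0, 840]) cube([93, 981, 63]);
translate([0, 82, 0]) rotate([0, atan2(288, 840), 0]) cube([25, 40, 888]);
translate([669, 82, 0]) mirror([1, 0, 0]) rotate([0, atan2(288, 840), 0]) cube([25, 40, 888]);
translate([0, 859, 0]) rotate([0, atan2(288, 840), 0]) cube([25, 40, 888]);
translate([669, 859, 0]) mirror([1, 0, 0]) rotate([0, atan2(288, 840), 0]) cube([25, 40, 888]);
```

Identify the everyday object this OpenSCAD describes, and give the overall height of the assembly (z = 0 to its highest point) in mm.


A sawhorse. The overall height is 903 mm.

A beam across two mirrored pairs of raked legs — a sawhorse. The beam's underside is at z = 840 (matching the legs' vertical rise in atan2(288, 840)) and the beam is 63 mm tall, so its top is at 840 + 63 = 903 mm. The raked legs top out at the beam's underside, so that is the highest point.


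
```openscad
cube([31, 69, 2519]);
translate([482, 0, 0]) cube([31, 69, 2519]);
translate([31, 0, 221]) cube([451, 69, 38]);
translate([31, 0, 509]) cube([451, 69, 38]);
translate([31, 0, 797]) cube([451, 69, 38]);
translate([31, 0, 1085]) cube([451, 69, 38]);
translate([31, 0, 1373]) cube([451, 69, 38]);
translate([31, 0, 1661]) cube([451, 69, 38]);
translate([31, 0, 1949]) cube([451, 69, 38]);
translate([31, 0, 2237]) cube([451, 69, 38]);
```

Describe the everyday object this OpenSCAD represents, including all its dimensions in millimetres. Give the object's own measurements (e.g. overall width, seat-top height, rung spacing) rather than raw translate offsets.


A straight ladder. Two 31×69 mm vertical rails, 2519 mm tall, stand 513 mm apart (outside-to-outside) with their front faces coplanar on the −y side. 8 rungs, each 69 mm deep and 38 mm tall, span between the inner faces of the rails, front faces flush with the rails. The lowest rung's underside is at z = 221 mm and rungs are spaced 288 mm apart (underside to underside).


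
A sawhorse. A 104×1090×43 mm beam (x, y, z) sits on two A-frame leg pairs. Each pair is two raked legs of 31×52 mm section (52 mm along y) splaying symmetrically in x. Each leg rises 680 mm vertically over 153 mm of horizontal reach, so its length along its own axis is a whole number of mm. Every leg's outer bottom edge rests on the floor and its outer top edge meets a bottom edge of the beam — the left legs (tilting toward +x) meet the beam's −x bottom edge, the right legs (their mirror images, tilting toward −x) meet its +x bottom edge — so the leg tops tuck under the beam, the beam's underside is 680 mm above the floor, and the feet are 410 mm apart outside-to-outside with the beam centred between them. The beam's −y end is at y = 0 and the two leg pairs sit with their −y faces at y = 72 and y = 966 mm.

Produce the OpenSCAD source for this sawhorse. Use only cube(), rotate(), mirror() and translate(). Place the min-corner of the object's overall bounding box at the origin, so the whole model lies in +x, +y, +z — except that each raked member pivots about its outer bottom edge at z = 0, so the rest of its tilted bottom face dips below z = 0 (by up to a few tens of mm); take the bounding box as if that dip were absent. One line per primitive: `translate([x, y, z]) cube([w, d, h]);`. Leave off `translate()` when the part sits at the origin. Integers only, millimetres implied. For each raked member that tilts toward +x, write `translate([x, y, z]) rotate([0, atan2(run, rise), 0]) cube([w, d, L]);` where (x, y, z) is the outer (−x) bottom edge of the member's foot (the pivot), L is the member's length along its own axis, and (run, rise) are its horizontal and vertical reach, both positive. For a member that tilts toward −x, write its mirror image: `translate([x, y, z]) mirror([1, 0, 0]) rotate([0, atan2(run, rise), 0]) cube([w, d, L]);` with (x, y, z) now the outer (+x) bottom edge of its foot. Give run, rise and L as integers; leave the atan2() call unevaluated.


translate([153, 0, 680]) cube([104, 1090, 43]);
translate([0, 72, 0]) rotate([0, atan2(153, 680), 0]) cube([31, 52, 697]);
translate([410, 72, 0]) mirror([1, 0, 0]) rotate([0, atan2(153, 680), 0]) cube([31, 52, 697]);
translate([0, 966, 0]) rotate([0, atan2(153, 680), 0]) cube([31, 52, 697]);
translate([410, 966, 0]) mirror([1, 0, 0]) rotate([0, atan2(153, 680), 0]) cube([31, 52, 697]);


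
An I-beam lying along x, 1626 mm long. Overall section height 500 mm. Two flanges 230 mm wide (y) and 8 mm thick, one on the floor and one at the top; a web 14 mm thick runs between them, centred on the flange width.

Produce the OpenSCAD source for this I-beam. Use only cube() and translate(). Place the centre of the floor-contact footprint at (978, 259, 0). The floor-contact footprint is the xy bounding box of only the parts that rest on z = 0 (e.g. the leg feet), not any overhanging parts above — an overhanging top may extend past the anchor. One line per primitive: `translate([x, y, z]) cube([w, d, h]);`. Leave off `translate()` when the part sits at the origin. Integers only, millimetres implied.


translate([165, 144, 0]) cube([1626, 230, 8]);
translate([165, 252, 8]) cube([1626, 14, 484]);
translate([165, 144, 492]) cube([1626, 230, 8]);


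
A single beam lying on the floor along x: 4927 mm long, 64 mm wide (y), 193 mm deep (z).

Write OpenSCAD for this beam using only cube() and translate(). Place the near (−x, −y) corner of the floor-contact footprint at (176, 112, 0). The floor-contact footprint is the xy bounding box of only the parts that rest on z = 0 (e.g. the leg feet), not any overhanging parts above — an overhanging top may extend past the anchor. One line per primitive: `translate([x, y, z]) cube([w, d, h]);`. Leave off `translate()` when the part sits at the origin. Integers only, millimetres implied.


translate([176, 112, 0]) cube([4927, 64, 193]);


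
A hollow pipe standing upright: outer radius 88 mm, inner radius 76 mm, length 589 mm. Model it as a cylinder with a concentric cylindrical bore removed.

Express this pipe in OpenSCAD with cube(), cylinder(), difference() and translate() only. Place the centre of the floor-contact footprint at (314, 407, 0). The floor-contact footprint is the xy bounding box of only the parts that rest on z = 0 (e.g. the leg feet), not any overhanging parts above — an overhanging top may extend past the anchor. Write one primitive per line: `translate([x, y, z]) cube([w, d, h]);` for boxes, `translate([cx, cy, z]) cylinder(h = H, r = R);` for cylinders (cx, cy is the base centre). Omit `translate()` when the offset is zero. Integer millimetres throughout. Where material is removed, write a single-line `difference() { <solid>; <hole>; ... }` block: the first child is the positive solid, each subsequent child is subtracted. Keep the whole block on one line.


difference() { translate([314, 407, 0]) cylinder(h = 589, r = 88); translate([314, 407, 0]) cylinder(h = 589, r = 76); }


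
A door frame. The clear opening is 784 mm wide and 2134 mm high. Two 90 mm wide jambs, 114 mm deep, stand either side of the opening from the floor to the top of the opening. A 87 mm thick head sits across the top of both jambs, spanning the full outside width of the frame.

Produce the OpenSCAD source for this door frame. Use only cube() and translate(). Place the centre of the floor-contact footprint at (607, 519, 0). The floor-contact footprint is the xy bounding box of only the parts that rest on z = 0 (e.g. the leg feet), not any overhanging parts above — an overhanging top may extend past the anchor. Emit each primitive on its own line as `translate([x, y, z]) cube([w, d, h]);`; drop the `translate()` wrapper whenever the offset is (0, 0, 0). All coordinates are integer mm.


translate([125, 462, 0]) cube([90, 114, 2134]);
translate([999, 462, 0]) cube([90, 114, 2134]);
translate([125, 462, 2134]) cube([964, 114, 87]);


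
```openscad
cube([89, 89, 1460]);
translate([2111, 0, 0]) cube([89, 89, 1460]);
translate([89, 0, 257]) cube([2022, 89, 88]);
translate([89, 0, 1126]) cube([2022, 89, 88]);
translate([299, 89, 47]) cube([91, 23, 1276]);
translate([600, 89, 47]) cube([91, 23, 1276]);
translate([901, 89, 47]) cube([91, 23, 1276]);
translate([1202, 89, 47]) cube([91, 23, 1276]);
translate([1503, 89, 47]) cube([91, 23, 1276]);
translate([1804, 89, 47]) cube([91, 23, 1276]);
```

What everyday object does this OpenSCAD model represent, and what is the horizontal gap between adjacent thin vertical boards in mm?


A fence section. The picket gap is 210 mm.

Two posts, two rails, 6 pickets — a fence section. Span 2022 mm holds 6 pickets of 91 mm with 7 equal gaps: ⌊(2022 − 6·91) / 7⌋ = 210 mm.


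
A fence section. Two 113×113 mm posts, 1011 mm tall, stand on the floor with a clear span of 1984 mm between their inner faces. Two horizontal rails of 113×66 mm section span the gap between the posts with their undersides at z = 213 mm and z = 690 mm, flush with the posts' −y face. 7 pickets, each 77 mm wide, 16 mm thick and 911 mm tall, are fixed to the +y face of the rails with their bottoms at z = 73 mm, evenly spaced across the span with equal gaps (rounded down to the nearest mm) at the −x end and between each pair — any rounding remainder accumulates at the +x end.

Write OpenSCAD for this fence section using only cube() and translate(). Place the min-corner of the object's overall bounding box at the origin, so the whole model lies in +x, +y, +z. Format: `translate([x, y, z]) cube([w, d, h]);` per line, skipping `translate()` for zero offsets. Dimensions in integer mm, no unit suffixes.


cube([113, 113, 1011]);
translate([2097, 0, 0]) cube([113, 113, 1011]);
translate([113, 0, 213]) cube([1984, 113, 66]);
translate([113, 0, 690]) cube([1984, 113, 66]);
translate([293, 113, 73]) cube([77, 16, 911]);
translate([550, 113, 73]) cube([77, 16, 911]);
translate([807, 113, 73]) cube([77, 16, 911]);
translate([1064, 113, 73]) cube([77, 16, 911]);
translate([1321, 113, 73]) cube([77, 16, 911]);
translate([1578, 113, 73]) cube([77, 16, 911]);
translate([1835, 113, 73]) cube([77, 16, 911]);


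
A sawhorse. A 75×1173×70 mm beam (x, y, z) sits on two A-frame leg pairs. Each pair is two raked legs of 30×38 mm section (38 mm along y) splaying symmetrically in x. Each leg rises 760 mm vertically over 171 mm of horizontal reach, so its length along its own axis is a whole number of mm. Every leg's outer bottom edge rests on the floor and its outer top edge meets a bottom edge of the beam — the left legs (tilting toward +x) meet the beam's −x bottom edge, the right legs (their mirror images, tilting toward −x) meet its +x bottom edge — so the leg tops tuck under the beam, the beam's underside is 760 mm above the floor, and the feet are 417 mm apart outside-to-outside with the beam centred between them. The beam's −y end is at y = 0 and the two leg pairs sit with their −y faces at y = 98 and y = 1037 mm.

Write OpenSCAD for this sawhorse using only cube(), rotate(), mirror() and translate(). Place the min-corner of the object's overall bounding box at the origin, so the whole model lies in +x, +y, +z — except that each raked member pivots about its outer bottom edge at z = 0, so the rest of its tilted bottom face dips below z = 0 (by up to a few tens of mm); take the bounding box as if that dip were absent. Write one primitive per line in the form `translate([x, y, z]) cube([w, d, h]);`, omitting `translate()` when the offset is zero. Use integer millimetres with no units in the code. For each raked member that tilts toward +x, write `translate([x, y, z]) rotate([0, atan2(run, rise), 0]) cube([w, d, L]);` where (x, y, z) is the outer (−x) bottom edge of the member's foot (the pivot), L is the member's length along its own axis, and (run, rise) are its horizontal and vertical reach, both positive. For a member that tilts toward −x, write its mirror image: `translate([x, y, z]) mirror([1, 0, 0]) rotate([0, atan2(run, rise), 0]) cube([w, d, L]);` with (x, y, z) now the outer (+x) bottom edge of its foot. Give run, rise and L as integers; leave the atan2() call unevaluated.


translate([171, 0, 760]) cube([75, 1173, 70]);
translate([0, 98, 0]) rotate([0, atan2(171, 760), 0]) cube([30, 38, 779]);
translate([417, 98, 0]) mirror([1, 0, 0]) rotate([0, atan2(171, 760), 0]) cube([30, 38, 779]);
translate([0, 1037, 0]) rotate([0, atan2(171, 760), 0]) cube([30, 38, 779]);
translate([417, 1037, 0]) mirror([1, 0, 0]) rotate([0, atan2(171, 760), 0]) cube([30, 38, 779]);


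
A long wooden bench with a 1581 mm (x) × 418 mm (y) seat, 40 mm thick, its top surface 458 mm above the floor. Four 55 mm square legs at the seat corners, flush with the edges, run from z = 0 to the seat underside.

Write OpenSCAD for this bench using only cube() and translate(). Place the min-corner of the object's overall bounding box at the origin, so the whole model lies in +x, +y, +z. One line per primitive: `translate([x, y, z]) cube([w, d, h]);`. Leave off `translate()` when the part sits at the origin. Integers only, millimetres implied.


translate([0, 0, 418]) cube([1581, 418, 40]);
cube([55, 55, 418]);
translate([0, 363, 0]) cube([55, 55, 418]);
translate([1526, 0, 0]) cube([55, 55, 418]);
translate([1526, 363, 0]) cube([55, 55, 418]);


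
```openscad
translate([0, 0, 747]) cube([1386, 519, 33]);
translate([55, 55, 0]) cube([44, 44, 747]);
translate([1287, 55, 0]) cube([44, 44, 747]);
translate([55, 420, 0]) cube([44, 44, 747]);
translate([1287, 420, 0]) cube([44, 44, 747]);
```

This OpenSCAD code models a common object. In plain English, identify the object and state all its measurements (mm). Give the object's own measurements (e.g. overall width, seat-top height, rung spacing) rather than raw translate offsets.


A rectangular dining table. The top is 1386×519×33 mm with its upper surface at z = 780 mm. It stands on four 44×44 mm square legs, each inset 55 mm from the nearest pair of top edges, running from the floor to the underside of the top.


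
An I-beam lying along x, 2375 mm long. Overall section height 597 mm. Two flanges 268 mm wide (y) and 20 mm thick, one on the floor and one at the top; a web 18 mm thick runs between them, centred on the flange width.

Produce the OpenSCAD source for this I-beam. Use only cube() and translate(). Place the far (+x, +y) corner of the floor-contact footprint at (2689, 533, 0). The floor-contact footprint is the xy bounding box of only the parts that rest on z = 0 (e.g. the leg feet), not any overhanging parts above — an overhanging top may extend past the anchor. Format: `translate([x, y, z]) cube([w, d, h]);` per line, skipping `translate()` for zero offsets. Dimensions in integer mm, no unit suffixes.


translate([314, 265, 0]) cube([2375, 268, 20]);
translate([314, 390, 20]) cube([2375, 18, 557]);
translate([314, 265, 577]) cube([2375, 268, 20]);


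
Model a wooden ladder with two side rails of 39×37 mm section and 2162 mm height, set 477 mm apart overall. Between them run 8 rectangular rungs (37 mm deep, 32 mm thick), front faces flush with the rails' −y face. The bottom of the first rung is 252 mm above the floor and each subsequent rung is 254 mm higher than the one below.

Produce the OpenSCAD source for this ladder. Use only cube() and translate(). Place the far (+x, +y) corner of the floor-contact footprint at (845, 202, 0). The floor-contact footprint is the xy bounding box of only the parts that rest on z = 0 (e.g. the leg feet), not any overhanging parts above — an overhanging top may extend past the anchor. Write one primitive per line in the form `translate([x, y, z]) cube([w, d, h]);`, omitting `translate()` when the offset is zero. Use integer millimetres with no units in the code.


// rung span = 477 - 2*39 = 399
// rung[k] z = 252 + k*254
translate([368, 165, 0]) cube([39, 37, 2162]);
translate([806, 165, 0]) cube([39, 37, 2162]);
translate([407, 165, 252]) cube([399, 37, 32]);
translate([407, 165, 506]) cube([399, 37, 32]);
translate([407, 165, 760]) cube([399, 37, 32]);
translate([407, 165, 1014]) cube([399, 37, 32]);
translate([407, 165, 1268]) cube([399, 37, 32]);
translate([407, 165, 1522]) cube([399, 37, 32]);
translate([407, 165, 1776]) cube([399, 37, 32]);
translate([407, 165, 2030]) cube([399, 37, 32]);


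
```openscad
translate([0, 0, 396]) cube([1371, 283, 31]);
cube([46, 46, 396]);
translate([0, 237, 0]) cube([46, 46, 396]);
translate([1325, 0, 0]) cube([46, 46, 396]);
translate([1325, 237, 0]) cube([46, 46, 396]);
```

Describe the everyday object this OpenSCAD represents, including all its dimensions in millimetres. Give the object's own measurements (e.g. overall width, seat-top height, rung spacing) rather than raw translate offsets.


A long wooden bench with a 1371 mm (x) × 283 mm (y) seat, 31 mm thick, its top surface 427 mm above the floor. Four 46 mm square legs at the seat corners, flush with the edges, run from z = 0 to the seat underside.


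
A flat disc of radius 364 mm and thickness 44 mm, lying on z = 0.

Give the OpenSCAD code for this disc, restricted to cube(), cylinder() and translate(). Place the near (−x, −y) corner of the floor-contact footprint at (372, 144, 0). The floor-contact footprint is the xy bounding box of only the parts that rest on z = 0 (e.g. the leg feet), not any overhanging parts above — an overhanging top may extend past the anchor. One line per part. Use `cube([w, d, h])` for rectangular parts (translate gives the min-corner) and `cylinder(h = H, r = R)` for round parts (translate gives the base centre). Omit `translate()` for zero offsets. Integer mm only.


translate([736, 508, 0]) cylinder(h = 44, r = 364);


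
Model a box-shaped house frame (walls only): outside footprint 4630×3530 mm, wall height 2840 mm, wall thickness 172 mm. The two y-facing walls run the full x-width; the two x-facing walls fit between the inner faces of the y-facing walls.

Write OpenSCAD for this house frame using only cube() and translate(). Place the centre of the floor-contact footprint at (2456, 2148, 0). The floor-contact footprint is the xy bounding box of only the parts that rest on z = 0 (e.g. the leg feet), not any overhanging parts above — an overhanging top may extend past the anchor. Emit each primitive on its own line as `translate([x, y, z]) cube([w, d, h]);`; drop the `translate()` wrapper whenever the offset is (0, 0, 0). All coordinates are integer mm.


translate([141, 383, 0]) cube([4630, 172, 2840]);
translate([141, 3741, 0]) cube([4630, 172, 2840]);
translate([141, 555, 0]) cube([172, 3186, 2840]);
translate([4599, 555, 0]) cube([172, 3186, 2840]);
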